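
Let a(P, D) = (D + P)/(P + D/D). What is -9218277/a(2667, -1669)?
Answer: -12297181518/499 ≈ -2.4644e+7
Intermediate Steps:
a(P, D) = (D + P)/(1 + P) (a(P, D) = (D + P)/(P + 1) = (D + P)/(1 + P))
-9218277/a(2667, -1669) = -9218277*(1 + 2667)/(-1669 + 2667) = -9218277/(998/2668) = -9218277/((1/2668)*998) = -9218277/499/1334 = -9218277*1334/499 = -12297181518/499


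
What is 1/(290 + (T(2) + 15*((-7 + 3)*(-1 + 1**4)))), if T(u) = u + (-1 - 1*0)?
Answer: 1/291 ≈ 0.0034364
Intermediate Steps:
T(u) = -1 + u (T(u) = u + (-1 + 0) = u - 1 = -1 + u)
1/(290 + (T(2) + 15*((-7 + 3)*(-1 + 1**4)))) = 1/(290 + ((-1 + 2) + 15*((-7 + 3)*(-1 + 1**4)))) = 1/(290 + (1 + 15*(-4*(-1 + 1)))) = 1/(290 + (1 + 15*(-4*0))) = 1/(290 + (1 + 15*0)) = 1/(290 + (1 + 0)) = 1/(290 + 1) = 1/291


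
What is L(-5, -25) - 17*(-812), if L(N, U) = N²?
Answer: 13829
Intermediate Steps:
L(-5, -25) - 17*(-812) = (-5)² - 17*(-812) = 25 + 13804 = 13829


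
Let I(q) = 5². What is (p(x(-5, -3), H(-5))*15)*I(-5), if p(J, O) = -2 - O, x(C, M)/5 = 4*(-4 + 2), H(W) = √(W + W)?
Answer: -750 - 375*I*√10 ≈ -750.0 - 1185.9*I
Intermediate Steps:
H(W) = √2*√W (H(W) = √(2*W) = √2*√W)
I(q) = 25
x(C, M) = -40 (x(C, M) = 5*(4*(-4 + 2)) = 5*(4*(-2)) = 5*(-8) = -40)
(p(x(-5, -3), H(-5))*15)*I(-5) = ((-2 - √2*√(-5))*15)*25 = ((-2 - √2*I*√5)*15)*25 = ((-2 - I*√10)*15)*25 = (-30 - 15*I*√10)*25 = -750 - 375*I*√10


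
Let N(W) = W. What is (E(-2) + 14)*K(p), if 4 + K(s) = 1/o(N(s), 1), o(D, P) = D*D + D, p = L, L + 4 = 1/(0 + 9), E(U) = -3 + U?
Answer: -32031/910 ≈ -35.199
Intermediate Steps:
L = -35/9 (L = -4 + 1/(0 + 9) = -4 + 1/9 = -35/9 ≈ -3.8889)
p = -35/9 ≈ -3.8889
o(D, P) = D + D**2 (o(D, P) = D**2 + D = D + D**2)
K(s) = -4 + 1/(s*(1 + s))
(E(-2) + 14)*K(p) = ((-3 - 2) + 14)*(-4 + 1/((-35/9)*(1 - 35/9))) = (-5 + 14)*(-4 - 9/(35*(-26/9))) = 9*(-4 - 9/35*(-9/26)) = 9*(-4 + 81/910) = 9*(-3559/910) = -32031/910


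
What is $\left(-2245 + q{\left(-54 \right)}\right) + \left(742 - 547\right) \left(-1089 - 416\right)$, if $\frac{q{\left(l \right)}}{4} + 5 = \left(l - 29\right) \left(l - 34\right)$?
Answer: $-266524$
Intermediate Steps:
$q{\left(l \right)} = -20 + 4 \left(-34 + l\right) \left(-29 + l\right)$ ($q{\left(l \right)} = -20 + 4 \left(l - 29\right) \left(l - 34\right) = -20 + 4 \left(-29 + l\right) \left(-34 + l\right) = -20 + 4 \left(-34 + l\right) \left(-29 + l\right)$)
$\left(-2245 + q{\left(-54 \right)}\right) + \left(742 - 547\right) \left(-1089 - 416\right) = \left(-2245 + \left(3924 - -13608 + 4 \left(-54\right)^{2}\right)\right) + \left(742 - 547\right) \left(-1089 - 416\right) = \left(-2245 + \left(3924 + 13608 + 4 \cdot 2916\right)\right) + 195 \left(-1505\right) = \left(-2245 + \left(3924 + 13608 + 11664\right)\right) - 293475 = \left(-2245 + 29196\right) - 293475 = 26951 - 293475 = -266524$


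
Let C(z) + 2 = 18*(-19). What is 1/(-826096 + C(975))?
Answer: -1/826440 ≈ -1.2100e-6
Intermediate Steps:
C(z) = -344 (C(z) = -2 + 18*(-19) = -2 - 342 = -344)
1/(-826096 + C(975)) = 1/(-826096 - 344) = 1/(-826440) = -1/826440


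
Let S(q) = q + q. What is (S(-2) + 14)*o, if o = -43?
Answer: -430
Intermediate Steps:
S(q) = 2*q
(S(-2) + 14)*o = (2*(-2) + 14)*(-43) = (-4 + 14)*(-43) = 10*(-43) = -430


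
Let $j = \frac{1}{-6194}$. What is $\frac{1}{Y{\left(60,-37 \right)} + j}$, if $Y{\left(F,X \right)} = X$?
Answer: $- \frac{6194}{229179} \approx -0.027027$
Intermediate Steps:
$j = - \frac{1}{6194} \approx -0.00016145$
$\frac{1}{Y{\left(60,-37 \right)} + j} = \frac{1}{-37 - \frac{1}{6194}} = \frac{1}{- \frac{229179}{6194}} = - \frac{6194}{229179}$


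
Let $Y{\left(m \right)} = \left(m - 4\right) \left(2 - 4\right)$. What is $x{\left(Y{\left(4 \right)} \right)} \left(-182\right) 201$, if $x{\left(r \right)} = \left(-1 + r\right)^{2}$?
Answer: $-36582$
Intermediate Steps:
$Y{\left(m \right)} = 8 - 2 m$ ($Y{\left(m \right)} = \left(-4 + m\right) \left(-2\right) = 8 - 2 m$)
$x{\left(Y{\left(4 \right)} \right)} \left(-182\right) 201 = \left(-1 + \left(8 - 8\right)\right)^{2} \left(-182\right) 201 = \left(-1 + 0\right)^{2} \left(-182\right) 201 = \left(-1\right)^{2} \left(-182\right) 201 = 1 \left(-182\right) 201 = \left(-182\right) 201 = -36582$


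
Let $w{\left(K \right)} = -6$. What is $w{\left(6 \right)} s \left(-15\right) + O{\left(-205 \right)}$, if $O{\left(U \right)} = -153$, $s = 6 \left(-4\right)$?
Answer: $-2313$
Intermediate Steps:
$s = -24$
$w{\left(6 \right)} s \left(-15\right) + O{\left(-205 \right)} = \left(-6\right) \left(-24\right) \left(-15\right) - 153 = 144 \left(-15\right) - 153 = -2160 - 153 = -2313$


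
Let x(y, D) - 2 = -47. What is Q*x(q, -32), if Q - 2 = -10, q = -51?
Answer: 360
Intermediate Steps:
x(y, D) = -45 (x(y, D) = 2 - 47 = -45)
Q = -8 (Q = 2 - 10 = -8)
Q*x(q, -32) = -8*(-45) = 360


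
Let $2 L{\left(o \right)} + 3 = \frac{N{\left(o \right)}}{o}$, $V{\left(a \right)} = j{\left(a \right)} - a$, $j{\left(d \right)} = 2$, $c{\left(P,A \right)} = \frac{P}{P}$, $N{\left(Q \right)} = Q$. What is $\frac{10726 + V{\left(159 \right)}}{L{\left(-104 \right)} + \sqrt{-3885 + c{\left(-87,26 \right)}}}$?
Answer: $- \frac{3523}{1295} - \frac{7046 i \sqrt{971}}{1295} \approx -2.7205 - 169.54 i$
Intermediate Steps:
$c{\left(P,A \right)} = 1$
$V{\left(a \right)} = 2 - a$
$L{\left(o \right)} = -1$ ($L{\left(o \right)} = - \frac{3}{2} + \frac{o \frac{1}{o}}{2} = - \frac{3}{2} + \frac{1}{2} \cdot 1 = - \frac{3}{2} + \frac{1}{2} = -1$)
$\frac{10726 + V{\left(159 \right)}}{L{\left(-104 \right)} + \sqrt{-3885 + c{\left(-87,26 \right)}}} = \frac{10726 + \left(2 - 159\right)}{-1 + \sqrt{-3885 + 1}} = \frac{10726 + \left(2 - 159\right)}{-1 + \sqrt{-3884}} = \frac{10726 - 157}{-1 + 2 i \sqrt{971}} = \frac{10569}{-1 + 2 i \sqrt{971}}$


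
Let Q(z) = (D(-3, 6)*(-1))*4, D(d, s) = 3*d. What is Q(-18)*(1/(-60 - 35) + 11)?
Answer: 37584/95 ≈ 395.62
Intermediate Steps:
Q(z) = 36 (Q(z) = ((3*(-3))*(-1))*4 = -9*(-1)*4 = 9*4 = 36)
Q(-18)*(1/(-60 - 35) + 11) = 36*(1/(-60 - 35) + 11) = 36*(1/(-95) + 11) = 36*(-1/95 + 11) = 36*(1044/95) = 37584/95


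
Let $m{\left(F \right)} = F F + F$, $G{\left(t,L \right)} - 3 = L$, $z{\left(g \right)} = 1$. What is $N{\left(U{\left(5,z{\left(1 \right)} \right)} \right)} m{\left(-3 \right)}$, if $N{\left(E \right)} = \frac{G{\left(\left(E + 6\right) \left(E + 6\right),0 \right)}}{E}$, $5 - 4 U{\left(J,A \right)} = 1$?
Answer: $18$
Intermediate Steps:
$G{\left(t,L \right)} = 3 + L$
$U{\left(J,A \right)} = 1$ ($U{\left(J,A \right)} = \frac{5}{4} - \frac{1}{4} = 1$)
$m{\left(F \right)} = F + F^{2}$ ($m{\left(F \right)} = F^{2} + F = F + F^{2}$)
$N{\left(E \right)} = \frac{3}{E}$ ($N{\left(E \right)} = \frac{3 + 0}{E} = \frac{3}{E}$)
$N{\left(U{\left(5,z{\left(1 \right)} \right)} \right)} m{\left(-3 \right)} = \frac{3}{1} \left(- 3 \left(1 - 3\right)\right) = 3 \cdot 1 \left(\left(-3\right) \left(-2\right)\right) = 3 \cdot 6 = 18$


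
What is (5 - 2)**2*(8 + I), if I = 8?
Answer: 144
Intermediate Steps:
(5 - 2)**2*(8 + I) = (5 - 2)**2*(8 + 8) = 3**2*16 = 9*16 = 144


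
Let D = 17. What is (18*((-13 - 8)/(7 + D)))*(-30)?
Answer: 945/2 ≈ 472.50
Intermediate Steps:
(18*((-13 - 8)/(7 + D)))*(-30) = (18*((-13 - 8)/(7 + 17)))*(-30) = (18*(-21/24))*(-30) = (18*(-21*1/24))*(-30) = (18*(-7/8))*(-30) = -63/4*(-30) = 945/2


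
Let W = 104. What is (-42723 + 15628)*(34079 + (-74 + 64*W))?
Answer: -1101709795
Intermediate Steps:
(-42723 + 15628)*(34079 + (-74 + 64*W)) = (-42723 + 15628)*(34079 + (-74 + 64*104)) = -27095*(34079 + (-74 + 6656)) = -27095*(34079 + 6582) = -27095*40661 = -1101709795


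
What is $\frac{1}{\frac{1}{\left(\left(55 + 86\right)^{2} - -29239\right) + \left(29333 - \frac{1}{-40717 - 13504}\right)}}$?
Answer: $\frac{4253800114}{54221} \approx 78453.0$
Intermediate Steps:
$\frac{1}{\frac{1}{\left(\left(55 + 86\right)^{2} - -29239\right) + \left(29333 - \frac{1}{-40717 - 13504}\right)}} = \frac{1}{\frac{1}{\left(141^{2} + 29239\right) + \left(29333 - \frac{1}{-54221}\right)}} = \frac{1}{\frac{1}{\left(19881 + 29239\right) + \left(29333 - - \frac{1}{54221}\right)}} = \frac{1}{\frac{1}{49120 + \left(29333 + \frac{1}{54221}\right)}} = \frac{1}{\frac{1}{49120 + \frac{1590464594}{54221}}} = \frac{1}{\frac{1}{\frac{4253800114}{54221}}} = \frac{1}{\frac{54221}{4253800114}} = \frac{4253800114}{54221}$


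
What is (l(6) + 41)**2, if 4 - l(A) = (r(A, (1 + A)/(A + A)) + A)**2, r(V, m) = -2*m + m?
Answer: 5085025/20736 ≈ 245.23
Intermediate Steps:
r(V, m) = -m
l(A) = 4 - (A - (1 + A)/(2*A))**2 (l(A) = 4 - (-(1 + A)/(A + A) + A)**2 = 4 - (-(1 + A)/(2*A) + A)**2 = 4 - (A - (1 + A)/(2*A))**2)
(l(6) + 41)**2 = ((4 - 1/4*(-1 - 1*6 + 2*6**2)**2/6**2) + 41)**2 = ((4 - 1/4*1/36*(-1 - 6 + 2*36)**2) + 41)**2 = ((4 - 1/4*1/36*(-1 - 6 + 72)**2) + 41)**2 = ((4 - 1/4*1/36*65**2) + 41)**2 = ((4 - 1/4*1/36*4225) + 41)**2 = ((4 - 4225/144) + 41)**2 = (-3649/144 + 41)**2 = (2255/144)**2 = 5085025/20736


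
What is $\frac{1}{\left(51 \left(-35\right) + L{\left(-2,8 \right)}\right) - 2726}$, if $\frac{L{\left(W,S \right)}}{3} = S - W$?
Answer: $- \frac{1}{4481} \approx -0.00022316$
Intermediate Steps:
$L{\left(W,S \right)} = - 3 W + 3 S$ ($L{\left(W,S \right)} = 3 \left(S - W\right) = - 3 W + 3 S$)
$\frac{1}{\left(51 \left(-35\right) + L{\left(-2,8 \right)}\right) - 2726} = \frac{1}{\left(51 \left(-35\right) + \left(\left(-3\right) \left(-2\right) + 3 \cdot 8\right)\right) - 2726} = \frac{1}{\left(-1785 + \left(6 + 24\right)\right) - 2726} = \frac{1}{\left(-1785 + 30\right) - 2726} = \frac{1}{-1755 - 2726} = \frac{1}{-4481} = - \frac{1}{4481}$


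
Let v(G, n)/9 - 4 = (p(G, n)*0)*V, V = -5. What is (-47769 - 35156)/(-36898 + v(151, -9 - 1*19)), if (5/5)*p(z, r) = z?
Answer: 82925/36862 ≈ 2.2496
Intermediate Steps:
p(z, r) = z
v(G, n) = 36 (v(G, n) = 36 + 9*((G*0)*(-5)) = 36 + 9*(0*(-5)) = 36 + 9*0 = 36 + 0 = 36)
(-47769 - 35156)/(-36898 + v(151, -9 - 1*19)) = (-47769 - 35156)/(-36898 + 36) = -82925/(-36862) = -82925*(-1/36862) = 82925/36862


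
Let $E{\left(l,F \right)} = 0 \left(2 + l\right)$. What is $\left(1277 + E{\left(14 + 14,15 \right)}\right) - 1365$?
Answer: $-88$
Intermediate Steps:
$E{\left(l,F \right)} = 0$
$\left(1277 + E{\left(14 + 14,15 \right)}\right) - 1365 = \left(1277 + 0\right) - 1365 = 1277 - 1365 = -88$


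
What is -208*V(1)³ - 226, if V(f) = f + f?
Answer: -1890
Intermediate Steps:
V(f) = 2*f
-208*V(1)³ - 226 = -208*(2*1)³ - 226 = -208*2³ - 226 = -208*8 - 226 = -1664 - 226 = -1890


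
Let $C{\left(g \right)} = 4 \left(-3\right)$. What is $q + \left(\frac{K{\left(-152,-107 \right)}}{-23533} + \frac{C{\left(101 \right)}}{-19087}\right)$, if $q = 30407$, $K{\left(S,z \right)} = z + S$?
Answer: $\frac{13658050324926}{449174371} \approx 30407.0$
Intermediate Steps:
$C{\left(g \right)} = -12$
$K{\left(S,z \right)} = S + z$
$q + \left(\frac{K{\left(-152,-107 \right)}}{-23533} + \frac{C{\left(101 \right)}}{-19087}\right) = 30407 - \left(- \frac{12}{19087} - \frac{-152 - 107}{-23533}\right) = 30407 - - \frac{5225929}{449174371} = 30407 + \left(\frac{259}{23533} + \frac{12}{19087}\right) = 30407 + \frac{5225929}{449174371} = \frac{13658050324926}{449174371}$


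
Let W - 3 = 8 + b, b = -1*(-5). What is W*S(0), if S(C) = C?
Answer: 0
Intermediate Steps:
b = 5
W = 16 (W = 3 + (8 + 5) = 3 + 13 = 16)
W*S(0) = 16*0 = 0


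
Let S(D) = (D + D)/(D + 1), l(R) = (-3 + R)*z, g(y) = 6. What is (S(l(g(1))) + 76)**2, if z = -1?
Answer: 6241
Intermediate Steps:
l(R) = 3 - R (l(R) = (-3 + R)*(-1) = 3 - R)
S(D) = 2*D/(1 + D) (S(D) = (2*D)/(1 + D) = 2*D/(1 + D))
(S(l(g(1))) + 76)**2 = (2*(3 - 1*6)/(1 + (3 - 1*6)) + 76)**2 = (2*(3 - 6)/(1 + (3 - 6)) + 76)**2 = (2*(-3)/(1 - 3) + 76)**2 = (2*(-3)/(-2) + 76)**2 = (2*(-3)*(-1/2) + 76)**2 = (3 + 76)**2 = 79**2 = 6241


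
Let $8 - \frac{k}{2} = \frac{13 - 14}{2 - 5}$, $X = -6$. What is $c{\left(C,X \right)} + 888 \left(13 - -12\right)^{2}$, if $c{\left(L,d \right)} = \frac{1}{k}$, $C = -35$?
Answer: $\frac{25530003}{46} \approx 5.55 \cdot 10^{5}$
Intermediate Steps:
$k = \frac{46}{3}$ ($k = 16 - 2 \frac{13 - 14}{2 - 5} = 16 - 2 \left(- \frac{1}{-3}\right) = 16 - 2 \left(\left(-1\right) \left(- \frac{1}{3}\right)\right) = 16 - \frac{2}{3} = \frac{46}{3} \approx 15.333$)
$c{\left(L,d \right)} = \frac{3}{46}$ ($c{\left(L,d \right)} = \frac{1}{\frac{46}{3}} = \frac{3}{46}$)
$c{\left(C,X \right)} + 888 \left(13 - -12\right)^{2} = \frac{3}{46} + 888 \left(13 - -12\right)^{2} = \frac{3}{46} + 888 \left(13 + 12\right)^{2} = \frac{3}{46} + 888 \cdot 25^{2} = \frac{3}{46} + 888 \cdot 625 = \frac{3}{46} + 555000 = \frac{25530003}{46}$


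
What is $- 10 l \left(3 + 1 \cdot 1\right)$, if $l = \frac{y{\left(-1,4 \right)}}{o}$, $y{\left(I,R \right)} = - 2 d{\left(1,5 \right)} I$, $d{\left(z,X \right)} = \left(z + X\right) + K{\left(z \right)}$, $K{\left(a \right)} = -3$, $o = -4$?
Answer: $60$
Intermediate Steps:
$d{\left(z,X \right)} = -3 + X + z$ ($d{\left(z,X \right)} = \left(z + X\right) - 3 = \left(X + z\right) - 3 = -3 + X + z$)
$y{\left(I,R \right)} = - 6 I$ ($y{\left(I,R \right)} = - 2 \left(-3 + 5 + 1\right) I = \left(-2\right) 3 I = - 6 I$)
$l = - \frac{3}{2}$ ($l = \frac{\left(-6\right) \left(-1\right)}{-4} = 6 \left(- \frac{1}{4}\right) = - \frac{3}{2} \approx -1.5$)
$- 10 l \left(3 + 1 \cdot 1\right) = \left(-10\right) \left(- \frac{3}{2}\right) \left(3 + 1 \cdot 1\right) = 15 \left(3 + 1\right) = 15 \cdot 4 = 60$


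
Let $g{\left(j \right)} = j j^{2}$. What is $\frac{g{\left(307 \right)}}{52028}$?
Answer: $\frac{28934443}{52028} \approx 556.13$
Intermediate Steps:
$g{\left(j \right)} = j^{3}$
$\frac{g{\left(307 \right)}}{52028} = \frac{307^{3}}{52028} = 28934443 \cdot \frac{1}{52028} = \frac{28934443}{52028}$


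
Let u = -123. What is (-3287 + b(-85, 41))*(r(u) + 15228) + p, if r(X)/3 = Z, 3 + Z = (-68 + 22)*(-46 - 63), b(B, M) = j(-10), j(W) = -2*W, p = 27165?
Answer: -98835522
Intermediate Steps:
b(B, M) = 20 (b(B, M) = -2*(-10) = 20)
Z = 5011 (Z = -3 + (-68 + 22)*(-46 - 63) = -3 - 46*(-109) = -3 + 5014 = 5011)
r(X) = 15033 (r(X) = 3*5011 = 15033)
(-3287 + b(-85, 41))*(r(u) + 15228) + p = (-3287 + 20)*(15033 + 15228) + 27165 = -3267*30261 + 27165 = -98862687 + 27165 = -98835522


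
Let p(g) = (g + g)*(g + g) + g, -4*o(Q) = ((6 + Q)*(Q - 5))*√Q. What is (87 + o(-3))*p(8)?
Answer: 22968 + 1584*I*√3 ≈ 22968.0 + 2743.6*I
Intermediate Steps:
o(Q) = -√Q*(-5 + Q)*(6 + Q)/4 (o(Q) = -(6 + Q)*(Q - 5)*√Q/4 = -(6 + Q)*(-5 + Q)*√Q/4 = -(-5 + Q)*(6 + Q)*√Q/4 = -√Q*(-5 + Q)*(6 + Q)/4)
p(g) = g + 4*g² (p(g) = (2*g)*(2*g) + g = 4*g² + g = g + 4*g²)
(87 + o(-3))*p(8) = (87 + √(-3)*(30 - 1*(-3) - 1*(-3)²)/4)*(8*(1 + 4*8)) = (87 + (I*√3)*(30 + 3 - 1*9)/4)*(8*(1 + 32)) = (87 + (I*√3)*(30 + 3 - 9)/4)*(8*33) = (87 + (¼)*(I*√3)*24)*264 = (87 + 6*I*√3)*264 = 22968 + 1584*I*√3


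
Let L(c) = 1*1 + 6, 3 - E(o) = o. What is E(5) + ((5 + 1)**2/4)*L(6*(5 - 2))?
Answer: 61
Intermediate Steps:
E(o) = 3 - o
L(c) = 7 (L(c) = 1 + 6 = 7)
E(5) + ((5 + 1)**2/4)*L(6*(5 - 2)) = (3 - 1*5) + ((5 + 1)**2/4)*7 = (3 - 5) + (6**2*(1/4))*7 = -2 + (36*(1/4))*7 = -2 + 9*7 = -2 + 63 = 61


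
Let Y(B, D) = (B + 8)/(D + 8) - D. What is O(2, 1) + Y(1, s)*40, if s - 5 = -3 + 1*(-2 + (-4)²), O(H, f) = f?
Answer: -624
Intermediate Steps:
s = 16 (s = 5 + (-3 + 1*(-2 + (-4)²)) = 5 + (-3 + 1*(-2 + 16)) = 5 + (-3 + 1*14) = 5 + (-3 + 14) = 5 + 11 = 16)
Y(B, D) = -D + (8 + B)/(8 + D) (Y(B, D) = (8 + B)/(8 + D) - D = -D + (8 + B)/(8 + D))
O(2, 1) + Y(1, s)*40 = 1 + ((8 + 1 - 1*16² - 8*16)/(8 + 16))*40 = 1 + ((8 + 1 - 1*256 - 128)/24)*40 = 1 + ((8 + 1 - 256 - 128)/24)*40 = 1 + ((1/24)*(-375))*40 = 1 - 125/8*40 = 1 - 625 = -624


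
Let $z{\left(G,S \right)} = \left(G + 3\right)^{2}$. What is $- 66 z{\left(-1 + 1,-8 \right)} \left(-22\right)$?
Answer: $13068$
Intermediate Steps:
$z{\left(G,S \right)} = \left(3 + G\right)^{2}$
$- 66 z{\left(-1 + 1,-8 \right)} \left(-22\right) = - 66 \left(3 + \left(-1 + 1\right)\right)^{2} \left(-22\right) = - 66 \left(3 + 0\right)^{2} \left(-22\right) = - 66 \cdot 3^{2} \left(-22\right) = \left(-66\right) 9 \left(-22\right) = \left(-594\right) \left(-22\right) = 13068$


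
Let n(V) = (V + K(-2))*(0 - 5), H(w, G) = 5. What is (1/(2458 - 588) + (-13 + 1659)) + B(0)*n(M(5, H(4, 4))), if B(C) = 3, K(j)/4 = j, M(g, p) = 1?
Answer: 3274371/1870 ≈ 1751.0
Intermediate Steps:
K(j) = 4*j
n(V) = 40 - 5*V (n(V) = (V + 4*(-2))*(0 - 5) = (V - 8)*(-5) = (-8 + V)*(-5) = 40 - 5*V)
(1/(2458 - 588) + (-13 + 1659)) + B(0)*n(M(5, H(4, 4))) = (1/(2458 - 588) + (-13 + 1659)) + 3*(40 - 5*1) = (1/1870 + 1646) + 3*(40 - 5) = (1/1870 + 1646) + 3*35 = 3078021/1870 + 105 = 3274371/1870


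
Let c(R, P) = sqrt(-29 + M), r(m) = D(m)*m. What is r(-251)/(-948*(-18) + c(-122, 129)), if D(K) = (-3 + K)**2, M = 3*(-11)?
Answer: -138163078512/145590079 + 8096758*I*sqrt(62)/145590079 ≈ -948.99 + 0.4379*I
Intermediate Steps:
M = -33
r(m) = m*(-3 + m)**2 (r(m) = (-3 + m)**2*m = m*(-3 + m)**2)
c(R, P) = I*sqrt(62) (c(R, P) = sqrt(-29 - 33) = sqrt(-62) = I*sqrt(62))
r(-251)/(-948*(-18) + c(-122, 129)) = (-251*(-3 - 251)**2)/(-948*(-18) + I*sqrt(62)) = (-251*(-254)**2)/(17064 + I*sqrt(62)) = (-251*64516)/(17064 + I*sqrt(62)) = -16193516/(17064 + I*sqrt(62))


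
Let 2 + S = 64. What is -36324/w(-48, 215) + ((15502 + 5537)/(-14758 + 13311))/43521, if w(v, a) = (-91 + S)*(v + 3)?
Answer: -84723231529/3043786205 ≈ -27.835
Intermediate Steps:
S = 62 (S = -2 + 64 = 62)
w(v, a) = -87 - 29*v (w(v, a) = (-91 + 62)*(v + 3) = -29*(3 + v) = -87 - 29*v)
-36324/w(-48, 215) + ((15502 + 5537)/(-14758 + 13311))/43521 = -36324/(-87 - 29*(-48)) + ((15502 + 5537)/(-14758 + 13311))/43521 = -36324/(-87 + 1392) + (21039/(-1447))*(1/43521) = -36324/1305 + (21039*(-1/1447))*(1/43521) = -36324*1/1305 - 21039/1447*1/43521 = -4036/145 - 7013/20991629 = -84723231529/3043786205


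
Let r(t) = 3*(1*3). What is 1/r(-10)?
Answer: ⅑ ≈ 0.11111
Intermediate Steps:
r(t) = 9 (r(t) = 3*3 = 9)
1/r(-10) = 1/9 = ⅑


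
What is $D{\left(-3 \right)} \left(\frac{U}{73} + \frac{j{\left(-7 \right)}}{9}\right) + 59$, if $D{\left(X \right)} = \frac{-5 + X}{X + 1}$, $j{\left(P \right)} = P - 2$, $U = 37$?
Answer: $\frac{4163}{73} \approx 57.027$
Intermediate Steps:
$j{\left(P \right)} = -2 + P$
$D{\left(X \right)} = \frac{-5 + X}{1 + X}$
$D{\left(-3 \right)} \left(\frac{U}{73} + \frac{j{\left(-7 \right)}}{9}\right) + 59 = \frac{-5 - 3}{1 - 3} \left(\frac{37}{73} + \frac{-2 - 7}{9}\right) + 59 = \frac{1}{-2} \left(-8\right) \left(37 \cdot \frac{1}{73} - 1\right) + 59 = \left(- \frac{1}{2}\right) \left(-8\right) \left(\frac{37}{73} - 1\right) + 59 = 4 \left(- \frac{36}{73}\right) + 59 = - \frac{144}{73} + 59 = \frac{4163}{73}$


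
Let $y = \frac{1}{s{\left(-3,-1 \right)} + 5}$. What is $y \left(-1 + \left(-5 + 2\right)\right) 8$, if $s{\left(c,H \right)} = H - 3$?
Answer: $-32$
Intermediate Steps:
$s{\left(c,H \right)} = -3 + H$
$y = 1$ ($y = \frac{1}{\left(-3 - 1\right) + 5} = \frac{1}{-4 + 5} = 1^{-1} = 1$)
$y \left(-1 + \left(-5 + 2\right)\right) 8 = 1 \left(-1 + \left(-5 + 2\right)\right) 8 = 1 \left(-1 - 3\right) 8 = 1 \left(-4\right) 8 = \left(-4\right) 8 = -32$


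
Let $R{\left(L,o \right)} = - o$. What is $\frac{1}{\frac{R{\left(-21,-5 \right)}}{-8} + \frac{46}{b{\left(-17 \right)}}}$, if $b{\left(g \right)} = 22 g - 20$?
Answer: $- \frac{1576}{1169} \approx -1.3482$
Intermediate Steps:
$b{\left(g \right)} = -20 + 22 g$
$\frac{1}{\frac{R{\left(-21,-5 \right)}}{-8} + \frac{46}{b{\left(-17 \right)}}} = \frac{1}{\frac{\left(-1\right) \left(-5\right)}{-8} + \frac{46}{-20 + 22 \left(-17\right)}} = \frac{1}{5 \left(- \frac{1}{8}\right) + \frac{46}{-20 - 374}} = \frac{1}{- \frac{5}{8} + \frac{46}{-394}} = \frac{1}{- \frac{5}{8} + 46 \left(- \frac{1}{394}\right)} = \frac{1}{- \frac{5}{8} - \frac{23}{197}} = \frac{1}{- \frac{1169}{1576}} = - \frac{1576}{1169}$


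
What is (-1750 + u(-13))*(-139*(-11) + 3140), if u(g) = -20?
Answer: -8264130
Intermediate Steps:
(-1750 + u(-13))*(-139*(-11) + 3140) = (-1750 - 20)*(-139*(-11) + 3140) = -1770*(1529 + 3140) = -1770*4669 = -8264130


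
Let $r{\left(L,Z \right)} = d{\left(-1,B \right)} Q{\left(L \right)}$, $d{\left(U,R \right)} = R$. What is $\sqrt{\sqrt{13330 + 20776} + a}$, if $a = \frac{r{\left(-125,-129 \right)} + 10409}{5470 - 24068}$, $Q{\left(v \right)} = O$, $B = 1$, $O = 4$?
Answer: $\frac{\sqrt{-193660974 + 345885604 \sqrt{34106}}}{18598} \approx 13.569$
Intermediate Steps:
$Q{\left(v \right)} = 4$
$r{\left(L,Z \right)} = 4$ ($r{\left(L,Z \right)} = 1 \cdot 4 = 4$)
$a = - \frac{10413}{18598}$ ($a = \frac{4 + 10409}{5470 - 24068} = \frac{10413}{-18598} = 10413 \left(- \frac{1}{18598}\right) = - \frac{10413}{18598} \approx -0.5599$)
$\sqrt{\sqrt{13330 + 20776} + a} = \sqrt{\sqrt{13330 + 20776} - \frac{10413}{18598}} = \sqrt{\sqrt{34106} - \frac{10413}{18598}} = \sqrt{- \frac{10413}{18598} + \sqrt{34106}}$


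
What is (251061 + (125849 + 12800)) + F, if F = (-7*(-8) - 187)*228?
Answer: 359842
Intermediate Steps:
F = -29868 (F = (56 - 187)*228 = -131*228 = -29868)
(251061 + (125849 + 12800)) + F = (251061 + (125849 + 12800)) - 29868 = (251061 + 138649) - 29868 = 389710 - 29868 = 359842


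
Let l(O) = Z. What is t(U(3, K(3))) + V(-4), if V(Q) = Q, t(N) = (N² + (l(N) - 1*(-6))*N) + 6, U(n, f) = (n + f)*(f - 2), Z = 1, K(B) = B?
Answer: 80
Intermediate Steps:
U(n, f) = (-2 + f)*(f + n) (U(n, f) = (f + n)*(-2 + f) = (-2 + f)*(f + n))
l(O) = 1
t(N) = 6 + N² + 7*N (t(N) = (N² + (1 - 1*(-6))*N) + 6 = (N² + (1 + 6)*N) + 6 = (N² + 7*N) + 6 = 6 + N² + 7*N)
t(U(3, K(3))) + V(-4) = (6 + (3² - 2*3 - 2*3 + 3*3)² + 7*(3² - 2*3 - 2*3 + 3*3)) - 4 = (6 + (9 - 6 - 6 + 9)² + 7*(9 - 6 - 6 + 9)) - 4 = (6 + 6² + 7*6) - 4 = (6 + 36 + 42) - 4 = 84 - 4 = 80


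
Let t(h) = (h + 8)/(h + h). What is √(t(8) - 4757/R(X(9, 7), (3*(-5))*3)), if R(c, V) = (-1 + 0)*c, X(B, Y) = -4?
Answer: 7*I*√97/2 ≈ 34.471*I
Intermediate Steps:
t(h) = (8 + h)/(2*h) (t(h) = (8 + h)/((2*h)) = (8 + h)*(1/(2*h)) = (8 + h)/(2*h))
R(c, V) = -c
√(t(8) - 4757/R(X(9, 7), (3*(-5))*3)) = √((½)*(8 + 8)/8 - 4757/((-1*(-4)))) = √((½)*(⅛)*16 - 4757/4) = √(1 - 4757*¼) = √(1 - 4757/4) = √(-4753/4) = 7*I*√97/2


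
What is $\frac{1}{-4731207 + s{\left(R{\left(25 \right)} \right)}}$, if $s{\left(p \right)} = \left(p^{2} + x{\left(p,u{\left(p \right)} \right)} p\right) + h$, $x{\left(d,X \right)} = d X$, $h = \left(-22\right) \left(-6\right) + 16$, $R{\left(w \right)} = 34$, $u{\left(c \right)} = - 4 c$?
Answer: $- \frac{1}{4887119} \approx -2.0462 \cdot 10^{-7}$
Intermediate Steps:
$h = 148$ ($h = 132 + 16 = 148$)
$x{\left(d,X \right)} = X d$
$s{\left(p \right)} = 148 + p^{2} - 4 p^{3}$ ($s{\left(p \right)} = \left(p^{2} + - 4 p p p\right) + 148 = \left(p^{2} + - 4 p^{2} p\right) + 148 = \left(p^{2} - 4 p^{3}\right) + 148 = 148 + p^{2} - 4 p^{3}$)
$\frac{1}{-4731207 + s{\left(R{\left(25 \right)} \right)}} = \frac{1}{-4731207 + \left(148 + 34^{2} - 4 \cdot 34^{3}\right)} = \frac{1}{-4731207 + \left(148 + 1156 - 157216\right)} = \frac{1}{-4731207 - 155912} = \frac{1}{-4887119} = - \frac{1}{4887119}$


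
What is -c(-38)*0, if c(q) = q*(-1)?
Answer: 0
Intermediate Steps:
c(q) = -q
-c(-38)*0 = -(-1*(-38))*0 = -38*0 = -1*0 = 0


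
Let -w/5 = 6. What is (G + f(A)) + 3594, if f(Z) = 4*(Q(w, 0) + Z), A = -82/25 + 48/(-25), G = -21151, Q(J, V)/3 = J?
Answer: -89689/5 ≈ -17938.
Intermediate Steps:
w = -30 (w = -5*6 = -30)
Q(J, V) = 3*J
A = -26/5 (A = -82*1/25 + 48*(-1/25) = -82/25 - 48/25 = -26/5 ≈ -5.2000)
f(Z) = -360 + 4*Z (f(Z) = 4*(3*(-30) + Z) = 4*(-90 + Z) = -360 + 4*Z)
(G + f(A)) + 3594 = (-21151 + (-360 + 4*(-26/5))) + 3594 = (-21151 + (-360 - 104/5)) + 3594 = (-21151 - 1904/5) + 3594 = -107659/5 + 3594 = -89689/5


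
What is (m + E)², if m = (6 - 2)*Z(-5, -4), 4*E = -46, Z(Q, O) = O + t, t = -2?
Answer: 5041/4 ≈ 1260.3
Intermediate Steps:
Z(Q, O) = -2 + O (Z(Q, O) = O - 2 = -2 + O)
E = -23/2 (E = (¼)*(-46) = -23/2 ≈ -11.500)
m = -24 (m = (6 - 2)*(-2 - 4) = 4*(-6) = -24)
(m + E)² = (-24 - 23/2)² = (-71/2)² = 5041/4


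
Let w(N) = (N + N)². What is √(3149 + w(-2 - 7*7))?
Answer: √13553 ≈ 116.42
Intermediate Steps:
w(N) = 4*N² (w(N) = (2*N)² = 4*N²)
√(3149 + w(-2 - 7*7)) = √(3149 + 4*(-2 - 7*7)²) = √(3149 + 4*(-2 - 49)²) = √(3149 + 4*(-51)²) = √(3149 + 4*2601) = √(3149 + 10404) = √13553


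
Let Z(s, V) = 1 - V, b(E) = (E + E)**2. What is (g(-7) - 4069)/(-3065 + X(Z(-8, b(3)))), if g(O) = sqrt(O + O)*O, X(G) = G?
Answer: 4069/3100 + 7*I*sqrt(14)/3100 ≈ 1.3126 + 0.0084489*I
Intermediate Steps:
b(E) = 4*E**2 (b(E) = (2*E)**2 = 4*E**2)
g(O) = sqrt(2)*O**(3/2) (g(O) = sqrt(2*O)*O = (sqrt(2)*sqrt(O))*O = sqrt(2)*O**(3/2))
(g(-7) - 4069)/(-3065 + X(Z(-8, b(3)))) = (sqrt(2)*(-7)**(3/2) - 4069)/(-3065 + (1 - 4*3**2)) = (sqrt(2)*(-7*I*sqrt(7)) - 4069)/(-3065 + (1 - 4*9)) = (-7*I*sqrt(14) - 4069)/(-3065 + (1 - 1*36)) = (-4069 - 7*I*sqrt(14))/(-3065 + (1 - 36)) = (-4069 - 7*I*sqrt(14))/(-3065 - 35) = (-4069 - 7*I*sqrt(14))/(-3100) = (-4069 - 7*I*sqrt(14))*(-1/3100) = 4069/3100 + 7*I*sqrt(14)/3100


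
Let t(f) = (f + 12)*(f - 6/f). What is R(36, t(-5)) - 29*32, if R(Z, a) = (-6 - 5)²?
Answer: -807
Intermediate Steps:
t(f) = (12 + f)*(f - 6/f)
R(Z, a) = 121 (R(Z, a) = (-11)² = 121)
R(36, t(-5)) - 29*32 = 121 - 29*32 = 121 - 1*928 = 121 - 928 = -807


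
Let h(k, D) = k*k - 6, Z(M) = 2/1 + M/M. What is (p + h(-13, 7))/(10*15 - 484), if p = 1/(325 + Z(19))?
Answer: -53465/109552 ≈ -0.48803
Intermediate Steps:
Z(M) = 3 (Z(M) = 2*1 + 1 = 2 + 1 = 3)
p = 1/328 (p = 1/(325 + 3) = 1/328 ≈ 0.0030488)
h(k, D) = -6 + k² (h(k, D) = k² - 6 = -6 + k²)
(p + h(-13, 7))/(10*15 - 484) = (1/328 + (-6 + (-13)²))/(10*15 - 484) = (1/328 + (-6 + 169))/(150 - 484) = (1/328 + 163)/(-334) = (53465/328)*(-1/334) = -53465/109552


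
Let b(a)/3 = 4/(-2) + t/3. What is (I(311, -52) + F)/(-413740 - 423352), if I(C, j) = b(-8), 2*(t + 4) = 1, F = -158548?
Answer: 317115/1674184 ≈ 0.18941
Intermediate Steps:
t = -7/2 (t = -4 + (½)*1 = -4 + ½ = -7/2 ≈ -3.5000)
b(a) = -19/2 (b(a) = 3*(4/(-2) - 7/2/3) = 3*(4*(-½) - 7/2*⅓) = 3*(-2 - 7/6) = 3*(-19/6) = -19/2)
I(C, j) = -19/2
(I(311, -52) + F)/(-413740 - 423352) = (-19/2 - 158548)/(-413740 - 423352) = -317115/2/(-837092) = -317115/2*(-1/837092) = 317115/1674184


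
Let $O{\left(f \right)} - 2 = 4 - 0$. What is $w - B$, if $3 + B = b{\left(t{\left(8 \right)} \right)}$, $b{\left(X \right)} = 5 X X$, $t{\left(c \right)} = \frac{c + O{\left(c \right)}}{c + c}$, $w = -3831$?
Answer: $- \frac{245237}{64} \approx -3831.8$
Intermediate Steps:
$O{\left(f \right)} = 6$ ($O{\left(f \right)} = 2 + \left(4 - 0\right) = 2 + \left(4 + 0\right) = 2 + 4 = 6$)
$t{\left(c \right)} = \frac{6 + c}{2 c}$ ($t{\left(c \right)} = \frac{c + 6}{c + c} = \frac{6 + c}{2 c}$)
$b{\left(X \right)} = 5 X^{2}$
$B = \frac{53}{64}$ ($B = -3 + 5 \left(\frac{6 + 8}{2 \cdot 8}\right)^{2} = -3 + 5 \left(\frac{1}{2} \cdot \frac{1}{8} \cdot 14\right)^{2} = -3 + 5 \left(\frac{7}{8}\right)^{2} = -3 + 5 \cdot \frac{49}{64} = -3 + \frac{245}{64} = \frac{53}{64} \approx 0.82813$)
$w - B = -3831 - \frac{53}{64} = - \frac{245237}{64}$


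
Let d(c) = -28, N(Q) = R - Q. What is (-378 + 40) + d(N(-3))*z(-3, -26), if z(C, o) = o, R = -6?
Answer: 390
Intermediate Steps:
N(Q) = -6 - Q
(-378 + 40) + d(N(-3))*z(-3, -26) = (-378 + 40) - 28*(-26) = -338 + 728 = 390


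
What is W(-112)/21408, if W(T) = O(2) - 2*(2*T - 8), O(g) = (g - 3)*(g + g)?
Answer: 115/5352 ≈ 0.021487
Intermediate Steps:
O(g) = 2*g*(-3 + g) (O(g) = (-3 + g)*(2*g) = 2*g*(-3 + g))
W(T) = 12 - 4*T (W(T) = 2*2*(-3 + 2) - 2*(2*T - 8) = 2*2*(-1) - 2*(-8 + 2*T) = -4 + (16 - 4*T) = 12 - 4*T)
W(-112)/21408 = (12 - 4*(-112))/21408 = (12 + 448)*(1/21408) = 460*(1/21408) = 115/5352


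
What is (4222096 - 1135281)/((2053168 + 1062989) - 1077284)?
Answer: 3086815/2038873 ≈ 1.5140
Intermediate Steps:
(4222096 - 1135281)/((2053168 + 1062989) - 1077284) = 3086815/(3116157 - 1077284) = 3086815/2038873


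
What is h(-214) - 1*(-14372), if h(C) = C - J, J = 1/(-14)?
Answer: 198213/14 ≈ 14158.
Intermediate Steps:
J = -1/14 ≈ -0.071429
h(C) = 1/14 + C (h(C) = C - 1*(-1/14) = C + 1/14 = 1/14 + C)
h(-214) - 1*(-14372) = (1/14 - 214) - 1*(-14372) = -2995/14 + 14372 = 198213/14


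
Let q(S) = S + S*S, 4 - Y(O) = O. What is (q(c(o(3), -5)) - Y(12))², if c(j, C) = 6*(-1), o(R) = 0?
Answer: 1444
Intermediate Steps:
Y(O) = 4 - O
c(j, C) = -6
q(S) = S + S²
(q(c(o(3), -5)) - Y(12))² = (-6*(1 - 6) - (4 - 1*12))² = (-6*(-5) - (4 - 12))² = (30 - 1*(-8))² = (30 + 8)² = 38² = 1444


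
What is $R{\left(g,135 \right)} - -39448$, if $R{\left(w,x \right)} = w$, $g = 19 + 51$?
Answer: $39518$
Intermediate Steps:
$g = 70$
$R{\left(g,135 \right)} - -39448 = 70 - -39448 = 70 + 39448 = 39518$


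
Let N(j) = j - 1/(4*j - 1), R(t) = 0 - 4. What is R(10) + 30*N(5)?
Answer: 2744/19 ≈ 144.42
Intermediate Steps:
R(t) = -4
N(j) = j - 1/(-1 + 4*j)
R(10) + 30*N(5) = -4 + 30*((-1 - 1*5 + 4*5**2)/(-1 + 4*5)) = -4 + 30*((-1 - 5 + 4*25)/(-1 + 20)) = -4 + 30*((-1 - 5 + 100)/19) = -4 + 30*((1/19)*94) = -4 + 30*(94/19) = -4 + 2820/19 = 2744/19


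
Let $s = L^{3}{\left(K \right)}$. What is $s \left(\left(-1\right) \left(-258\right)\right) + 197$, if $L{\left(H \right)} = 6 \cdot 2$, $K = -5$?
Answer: $446021$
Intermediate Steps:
$L{\left(H \right)} = 12$
$s = 1728$ ($s = 12^{3} = 1728$)
$s \left(\left(-1\right) \left(-258\right)\right) + 197 = 1728 \left(\left(-1\right) \left(-258\right)\right) + 197 = 1728 \cdot 258 + 197 = 445824 + 197 = 446021$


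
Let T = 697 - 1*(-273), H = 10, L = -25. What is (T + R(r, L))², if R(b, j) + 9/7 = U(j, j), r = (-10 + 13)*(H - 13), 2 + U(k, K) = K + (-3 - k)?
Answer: 45508516/49 ≈ 9.2875e+5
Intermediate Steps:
U(k, K) = -5 + K - k (U(k, K) = -2 + (K + (-3 - k)) = -2 + (-3 + K - k) = -5 + K - k)
T = 970 (T = 697 + 273 = 970)
r = -9 (r = (-10 + 13)*(10 - 13) = 3*(-3) = -9)
R(b, j) = -44/7 (R(b, j) = -9/7 + (-5 + j - j) = -9/7 - 5 = -44/7)
(T + R(r, L))² = (970 - 44/7)² = (6746/7)² = 45508516/49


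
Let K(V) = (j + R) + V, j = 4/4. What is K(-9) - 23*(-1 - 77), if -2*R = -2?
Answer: 1787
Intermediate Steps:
R = 1 (R = -½*(-2) = 1)
j = 1 (j = 4*(¼) = 1)
K(V) = 2 + V (K(V) = (1 + 1) + V = 2 + V)
K(-9) - 23*(-1 - 77) = (2 - 9) - 23*(-1 - 77) = -7 - 23*(-78) = -7 + 1794 = 1787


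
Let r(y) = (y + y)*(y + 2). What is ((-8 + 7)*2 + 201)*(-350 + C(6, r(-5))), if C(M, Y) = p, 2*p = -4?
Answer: -70048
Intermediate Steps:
p = -2 (p = (½)*(-4) = -2)
r(y) = 2*y*(2 + y) (r(y) = (2*y)*(2 + y) = 2*y*(2 + y))
C(M, Y) = -2
((-8 + 7)*2 + 201)*(-350 + C(6, r(-5))) = ((-8 + 7)*2 + 201)*(-350 - 2) = (-1*2 + 201)*(-352) = (-2 + 201)*(-352) = 199*(-352) = -70048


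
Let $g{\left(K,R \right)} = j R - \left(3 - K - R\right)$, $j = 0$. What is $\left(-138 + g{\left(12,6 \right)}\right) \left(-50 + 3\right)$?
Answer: $5781$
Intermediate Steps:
$g{\left(K,R \right)} = -3 + K + R$ ($g{\left(K,R \right)} = 0 R - \left(3 - K - R\right) = 0 + \left(-3 + K + R\right) = -3 + K + R$)
$\left(-138 + g{\left(12,6 \right)}\right) \left(-50 + 3\right) = \left(-138 + \left(-3 + 12 + 6\right)\right) \left(-50 + 3\right) = \left(-138 + 15\right) \left(-47\right) = \left(-123\right) \left(-47\right) = 5781$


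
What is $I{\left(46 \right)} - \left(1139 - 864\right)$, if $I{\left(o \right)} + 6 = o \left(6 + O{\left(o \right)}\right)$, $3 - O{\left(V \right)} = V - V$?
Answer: $133$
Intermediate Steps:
$O{\left(V \right)} = 3$ ($O{\left(V \right)} = 3 - \left(V - V\right) = 3 - 0 = 3 + 0 = 3$)
$I{\left(o \right)} = -6 + 9 o$ ($I{\left(o \right)} = -6 + o \left(6 + 3\right) = -6 + o 9 = -6 + 9 o$)
$I{\left(46 \right)} - \left(1139 - 864\right) = \left(-6 + 9 \cdot 46\right) - \left(1139 - 864\right) = \left(-6 + 414\right) - \left(1139 - 864\right) = 408 - 275 = 133$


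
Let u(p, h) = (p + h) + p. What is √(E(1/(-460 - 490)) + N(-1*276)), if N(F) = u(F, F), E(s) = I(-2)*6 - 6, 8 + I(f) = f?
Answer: I*√894 ≈ 29.9*I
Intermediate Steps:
I(f) = -8 + f
E(s) = -66 (E(s) = (-8 - 2)*6 - 6 = -10*6 - 6 = -60 - 6 = -66)
u(p, h) = h + 2*p (u(p, h) = (h + p) + p = h + 2*p)
N(F) = 3*F (N(F) = F + 2*F = 3*F)
√(E(1/(-460 - 490)) + N(-1*276)) = √(-66 + 3*(-1*276)) = √(-66 + 3*(-276)) = √(-66 - 828) = √(-894) = I*√894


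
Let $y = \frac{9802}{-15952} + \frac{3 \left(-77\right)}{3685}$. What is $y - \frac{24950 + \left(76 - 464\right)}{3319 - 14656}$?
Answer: $\frac{45116295973}{30292010520} \approx 1.4894$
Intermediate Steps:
$y = - \frac{1809331}{2671960}$ ($y = 9802 \left(- \frac{1}{15952}\right) - \frac{21}{335} = - \frac{4901}{7976} - \frac{21}{335} = - \frac{1809331}{2671960} \approx -0.67715$)
$y - \frac{24950 + \left(76 - 464\right)}{3319 - 14656} = - \frac{1809331}{2671960} - \frac{24950 + \left(76 - 464\right)}{3319 - 14656} = - \frac{1809331}{2671960} - \frac{24950 + \left(76 - 464\right)}{-11337} = - \frac{1809331}{2671960} - \left(24950 - 388\right) \left(- \frac{1}{11337}\right) = - \frac{1809331}{2671960} - 24562 \left(- \frac{1}{11337}\right) = - \frac{1809331}{2671960} - - \frac{24562}{11337} = - \frac{1809331}{2671960} + \frac{24562}{11337} = \frac{45116295973}{30292010520}$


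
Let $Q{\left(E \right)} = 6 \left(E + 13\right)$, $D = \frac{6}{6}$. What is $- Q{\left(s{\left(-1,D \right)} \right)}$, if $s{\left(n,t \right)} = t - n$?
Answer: $-90$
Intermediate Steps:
$D = 1$ ($D = 6 \cdot \frac{1}{6} = 1$)
$Q{\left(E \right)} = 78 + 6 E$ ($Q{\left(E \right)} = 6 \left(13 + E\right) = 78 + 6 E$)
$- Q{\left(s{\left(-1,D \right)} \right)} = - (78 + 6 \left(1 - -1\right)) = - (78 + 6 \left(1 + 1\right)) = - (78 + 6 \cdot 2) = - (78 + 12) = \left(-1\right) 90 = -90$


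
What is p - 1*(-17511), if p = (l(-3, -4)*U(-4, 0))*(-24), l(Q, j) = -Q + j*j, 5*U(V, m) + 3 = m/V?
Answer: 88923/5 ≈ 17785.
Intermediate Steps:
U(V, m) = -⅗ + m/(5*V) (U(V, m) = -⅗ + (m/V)/5 = -⅗ + m/(5*V))
l(Q, j) = j² - Q (l(Q, j) = -Q + j² = j² - Q)
p = 1368/5 (p = (((-4)² - 1*(-3))*((⅕)*(0 - 3*(-4))/(-4)))*(-24) = ((16 + 3)*((⅕)*(-¼)*(0 + 12)))*(-24) = (19*((⅕)*(-¼)*12))*(-24) = (19*(-⅗))*(-24) = -57/5*(-24) = 1368/5 ≈ 273.60)
p - 1*(-17511) = 1368/5 - 1*(-17511) = 1368/5 + 17511 = 88923/5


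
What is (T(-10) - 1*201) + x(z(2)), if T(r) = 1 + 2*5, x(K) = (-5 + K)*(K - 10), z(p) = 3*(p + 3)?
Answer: -140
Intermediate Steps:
z(p) = 9 + 3*p (z(p) = 3*(3 + p) = 9 + 3*p)
x(K) = (-10 + K)*(-5 + K) (x(K) = (-5 + K)*(-10 + K) = (-10 + K)*(-5 + K))
T(r) = 11 (T(r) = 1 + 10 = 11)
(T(-10) - 1*201) + x(z(2)) = (11 - 1*201) + (50 + (9 + 3*2)² - 15*(9 + 3*2)) = (11 - 201) + (50 + (9 + 6)² - 15*(9 + 6)) = -190 + (50 + 15² - 15*15) = -190 + (50 + 225 - 225) = -190 + 50 = -140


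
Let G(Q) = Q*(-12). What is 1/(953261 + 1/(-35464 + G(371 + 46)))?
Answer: 40468/38576566147 ≈ 1.0490e-6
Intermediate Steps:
G(Q) = -12*Q
1/(953261 + 1/(-35464 + G(371 + 46))) = 1/(953261 + 1/(-35464 - 12*(371 + 46))) = 1/(953261 + 1/(-35464 - 12*417)) = 1/(953261 + 1/(-35464 - 5004)) = 1/(953261 + 1/(-40468)) = 1/(953261 - 1/40468) = 1/(38576566147/40468) = 40468/38576566147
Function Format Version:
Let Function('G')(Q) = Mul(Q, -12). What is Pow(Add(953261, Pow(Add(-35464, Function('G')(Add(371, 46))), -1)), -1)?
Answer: Rational(40468, 38576566147) ≈ 1.0490e-6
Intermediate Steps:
Function('G')(Q) = Mul(-12, Q)
Pow(Add(953261, Pow(Add(-35464, Function('G')(Add(371, 46))), -1)), -1) = Pow(Add(953261, Pow(Add(-35464, Mul(-12, Add(371, 46))), -1)), -1) = Pow(Add(953261, Pow(Add(-35464, Mul(-12, 417)), -1)), -1) = Pow(Add(953261, Pow(Add(-35464, -5004), -1)), -1) = Pow(Add(953261, Pow(-40468, -1)), -1) = Pow(Add(953261, Rational(-1, 40468)), -1) = Pow(Rational(38576566147, 40468), -1) = Rational(40468, 38576566147)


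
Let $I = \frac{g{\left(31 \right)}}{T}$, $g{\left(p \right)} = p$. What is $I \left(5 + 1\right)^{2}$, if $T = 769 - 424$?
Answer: $\frac{372}{115} \approx 3.2348$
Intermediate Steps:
$T = 345$
$I = \frac{31}{345} \approx 0.089855$
$I \left(5 + 1\right)^{2} = \frac{31 \left(5 + 1\right)^{2}}{345} = \frac{31 \cdot 6^{2}}{345} = \frac{31}{345} \cdot 36 = \frac{372}{115}$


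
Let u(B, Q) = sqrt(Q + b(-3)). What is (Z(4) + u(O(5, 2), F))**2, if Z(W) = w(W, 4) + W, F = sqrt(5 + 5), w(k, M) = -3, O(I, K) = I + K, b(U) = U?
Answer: (1 + sqrt(-3 + sqrt(10)))**2 ≈ 1.9680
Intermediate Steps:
F = sqrt(10) ≈ 3.1623
u(B, Q) = sqrt(-3 + Q) (u(B, Q) = sqrt(Q - 3) = sqrt(-3 + Q))
Z(W) = -3 + W
(Z(4) + u(O(5, 2), F))**2 = ((-3 + 4) + sqrt(-3 + sqrt(10)))**2 = (1 + sqrt(-3 + sqrt(10)))**2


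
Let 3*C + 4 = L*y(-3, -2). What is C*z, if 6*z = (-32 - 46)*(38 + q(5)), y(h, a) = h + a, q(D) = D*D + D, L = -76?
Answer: -332384/3 ≈ -1.1079e+5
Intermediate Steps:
q(D) = D + D² (q(D) = D² + D = D + D²)
y(h, a) = a + h
z = -884 (z = ((-32 - 46)*(38 + 5*(1 + 5)))/6 = (-78*(38 + 5*6))/6 = (-78*(38 + 30))/6 = (-78*68)/6 = (⅙)*(-5304) = -884)
C = 376/3 (C = -4/3 + (-76*(-2 - 3))/3 = -4/3 + (-76*(-5))/3 = -4/3 + (⅓)*380 = -4/3 + 380/3 = 376/3 ≈ 125.33)
C*z = (376/3)*(-884) = -332384/3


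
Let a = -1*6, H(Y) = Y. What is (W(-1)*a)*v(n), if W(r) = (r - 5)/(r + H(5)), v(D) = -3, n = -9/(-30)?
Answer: -27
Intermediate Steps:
n = 3/10 (n = -9*(-1/30) = 3/10 ≈ 0.30000)
a = -6
W(r) = (-5 + r)/(5 + r) (W(r) = (r - 5)/(r + 5) = (-5 + r)/(5 + r))
(W(-1)*a)*v(n) = (((-5 - 1)/(5 - 1))*(-6))*(-3) = ((-6/4)*(-6))*(-3) = (((¼)*(-6))*(-6))*(-3) = -3/2*(-6)*(-3) = 9*(-3) = -27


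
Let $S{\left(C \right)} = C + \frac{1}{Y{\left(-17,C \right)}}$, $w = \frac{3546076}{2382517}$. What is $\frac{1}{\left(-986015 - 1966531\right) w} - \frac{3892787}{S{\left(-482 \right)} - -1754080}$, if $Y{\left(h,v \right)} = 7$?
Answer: $- \frac{31700121598102838127}{14280069437242519528} \approx -2.2199$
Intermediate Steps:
$w = \frac{3546076}{2382517}$ ($w = 3546076 \cdot \frac{1}{2382517} = \frac{3546076}{2382517} \approx 1.4884$)
$S{\left(C \right)} = \frac{1}{7} + C$ ($S{\left(C \right)} = C + \frac{1}{7} = \frac{1}{7} + C$)
$\frac{1}{\left(-986015 - 1966531\right) w} - \frac{3892787}{S{\left(-482 \right)} - -1754080} = \frac{1}{\left(-986015 - 1966531\right) \frac{3546076}{2382517}} - \frac{3892787}{\left(\frac{1}{7} - 482\right) - -1754080} = \frac{1}{-2952546} \cdot \frac{2382517}{3546076} - \frac{3892787}{- \frac{3373}{7} + 1754080} = \left(- \frac{1}{2952546}\right) \frac{2382517}{3546076} - \frac{3892787}{\frac{12275187}{7}} = - \frac{2382517}{10469952509496} - \frac{27249509}{12275187} = - \frac{31700121598102838127}{14280069437242519528}$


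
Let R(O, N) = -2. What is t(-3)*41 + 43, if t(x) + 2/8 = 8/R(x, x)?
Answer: -525/4 ≈ -131.25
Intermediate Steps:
t(x) = -17/4 (t(x) = -¼ + 8/(-2) = -¼ + 8*(-½) = -¼ - 4 = -17/4)
t(-3)*41 + 43 = -17/4*41 + 43 = -697/4 + 43 = -525/4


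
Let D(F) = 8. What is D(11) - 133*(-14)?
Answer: 1870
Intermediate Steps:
D(11) - 133*(-14) = 8 - 133*(-14) = 8 + 1862 = 1870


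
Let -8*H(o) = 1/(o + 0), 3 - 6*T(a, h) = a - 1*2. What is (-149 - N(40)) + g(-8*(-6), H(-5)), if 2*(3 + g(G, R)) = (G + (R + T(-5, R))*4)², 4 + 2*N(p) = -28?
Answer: 2454649/1800 ≈ 1363.7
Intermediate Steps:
T(a, h) = ⅚ - a/6 (T(a, h) = ½ - (a - 1*2)/6 = ½ - (a - 2)/6 = ½ - (-2 + a)/6 = ½ + (⅓ - a/6) = ⅚ - a/6)
N(p) = -16 (N(p) = -2 + (½)*(-28) = -2 - 14 = -16)
H(o) = -1/(8*o) (H(o) = -1/(8*(o + 0)) = -1/(8*o))
g(G, R) = -3 + (20/3 + G + 4*R)²/2 (g(G, R) = -3 + (G + (R + (⅚ - ⅙*(-5)))*4)²/2 = -3 + (G + (R + (⅚ + ⅚))*4)²/2 = -3 + (G + (R + 5/3)*4)²/2 = -3 + (G + (5/3 + R)*4)²/2 = -3 + (G + (20/3 + 4*R))²/2 = -3 + (20/3 + G + 4*R)²/2)
(-149 - N(40)) + g(-8*(-6), H(-5)) = (-149 - 1*(-16)) + (-3 + (20 + 3*(-8*(-6)) + 12*(-⅛/(-5)))²/18) = (-149 + 16) + (-3 + (20 + 3*48 + 12*(-⅛*(-⅕)))²/18) = -133 + (-3 + (20 + 144 + 12*(1/40))²/18) = -133 + (-3 + (20 + 144 + 3/10)²/18) = -133 + (-3 + (1643/10)²/18) = -133 + (-3 + (1/18)*(2699449/100)) = -133 + (-3 + 2699449/1800) = -133 + 2694049/1800 = 2454649/1800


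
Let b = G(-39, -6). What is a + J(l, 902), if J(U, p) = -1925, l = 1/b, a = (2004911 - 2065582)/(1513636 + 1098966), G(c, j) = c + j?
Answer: -5029319521/2612602 ≈ -1925.0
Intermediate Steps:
b = -45 (b = -39 - 6 = -45)
a = -60671/2612602 ≈ -0.023222
l = -1/45 (l = 1/(-45) = -1/45 ≈ -0.022222)
a + J(l, 902) = -60671/2612602 - 1925 = -5029319521/2612602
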